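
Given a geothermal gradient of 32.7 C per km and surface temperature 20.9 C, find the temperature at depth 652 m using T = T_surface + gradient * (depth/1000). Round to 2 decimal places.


Convert depth to km: 652 / 1000 = 0.652 km
Temperature increase = gradient * depth_km = 32.7 * 0.652 = 21.32 C
Temperature at depth = T_surface + delta_T = 20.9 + 21.32
T = 42.22 C

42.22


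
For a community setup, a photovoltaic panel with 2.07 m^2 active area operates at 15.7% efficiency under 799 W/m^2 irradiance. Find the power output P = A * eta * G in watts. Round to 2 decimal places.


Use the solar power formula P = A * eta * G.
Given: A = 2.07 m^2, eta = 0.157, G = 799 W/m^2
P = 2.07 * 0.157 * 799
P = 259.67 W

259.67


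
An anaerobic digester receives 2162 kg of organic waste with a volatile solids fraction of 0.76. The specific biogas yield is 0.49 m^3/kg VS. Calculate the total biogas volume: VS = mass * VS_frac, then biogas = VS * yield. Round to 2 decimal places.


Compute volatile solids:
  VS = mass * VS_fraction = 2162 * 0.76 = 1643.12 kg
Calculate biogas volume:
  Biogas = VS * specific_yield = 1643.12 * 0.49
  Biogas = 805.13 m^3

805.13


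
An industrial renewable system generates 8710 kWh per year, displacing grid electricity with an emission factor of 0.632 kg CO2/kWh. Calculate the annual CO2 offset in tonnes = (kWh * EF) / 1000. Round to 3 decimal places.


CO2 offset in kg = generation * emission_factor
CO2 offset = 8710 * 0.632 = 5504.72 kg
Convert to tonnes:
  CO2 offset = 5504.72 / 1000 = 5.505 tonnes

5.505


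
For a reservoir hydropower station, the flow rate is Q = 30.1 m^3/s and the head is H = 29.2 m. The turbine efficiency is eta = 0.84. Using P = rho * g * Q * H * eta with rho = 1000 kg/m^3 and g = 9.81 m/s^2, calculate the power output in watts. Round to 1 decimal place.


Apply the hydropower formula P = rho * g * Q * H * eta
rho * g = 1000 * 9.81 = 9810.0
P = 9810.0 * 30.1 * 29.2 * 0.84
P = 7242652.4 W

7242652.4


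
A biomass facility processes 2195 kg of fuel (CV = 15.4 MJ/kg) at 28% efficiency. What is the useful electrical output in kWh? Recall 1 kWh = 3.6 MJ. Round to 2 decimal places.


Total energy = mass * CV = 2195 * 15.4 = 33803.0 MJ
Useful energy = total * eta = 33803.0 * 0.28 = 9464.84 MJ
Convert to kWh: 9464.84 / 3.6
Useful energy = 2629.12 kWh

2629.12


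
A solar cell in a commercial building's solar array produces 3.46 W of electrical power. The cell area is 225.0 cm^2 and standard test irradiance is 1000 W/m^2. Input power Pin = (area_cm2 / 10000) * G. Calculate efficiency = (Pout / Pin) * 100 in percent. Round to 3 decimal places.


First compute the input power:
  Pin = area_cm2 / 10000 * G = 225.0 / 10000 * 1000 = 22.5 W
Then compute efficiency:
  Efficiency = (Pout / Pin) * 100 = (3.46 / 22.5) * 100
  Efficiency = 15.378%

15.378


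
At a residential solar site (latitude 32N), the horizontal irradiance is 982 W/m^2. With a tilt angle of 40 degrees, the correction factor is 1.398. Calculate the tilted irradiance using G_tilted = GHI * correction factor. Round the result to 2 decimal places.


Identify the given values:
  GHI = 982 W/m^2, tilt correction factor = 1.398
Apply the formula G_tilted = GHI * factor:
  G_tilted = 982 * 1.398
  G_tilted = 1372.84 W/m^2

1372.84


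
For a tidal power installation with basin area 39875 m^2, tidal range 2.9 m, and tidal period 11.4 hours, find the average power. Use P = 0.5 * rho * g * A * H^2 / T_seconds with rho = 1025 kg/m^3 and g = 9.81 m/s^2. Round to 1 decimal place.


Convert period to seconds: T = 11.4 * 3600 = 41040.0 s
H^2 = 2.9^2 = 8.41
P = 0.5 * rho * g * A * H^2 / T
P = 0.5 * 1025 * 9.81 * 39875 * 8.41 / 41040.0
P = 41082.1 W

41082.1


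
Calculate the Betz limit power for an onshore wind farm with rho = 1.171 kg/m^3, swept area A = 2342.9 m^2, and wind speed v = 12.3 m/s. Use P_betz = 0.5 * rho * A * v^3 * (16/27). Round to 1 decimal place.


The Betz coefficient Cp_max = 16/27 = 0.5926
v^3 = 12.3^3 = 1860.867
P_betz = 0.5 * rho * A * v^3 * Cp_max
P_betz = 0.5 * 1.171 * 2342.9 * 1860.867 * 0.5926
P_betz = 1512697.9 W

1512697.9


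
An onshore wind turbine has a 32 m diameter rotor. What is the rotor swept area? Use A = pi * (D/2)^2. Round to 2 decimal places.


Compute the rotor radius:
  r = D / 2 = 32 / 2 = 16.0 m
Calculate swept area:
  A = pi * r^2 = pi * 16.0^2
  A = 804.25 m^2

804.25


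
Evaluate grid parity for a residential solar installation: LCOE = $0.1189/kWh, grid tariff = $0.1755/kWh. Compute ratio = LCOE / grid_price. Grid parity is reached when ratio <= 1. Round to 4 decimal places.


Compare LCOE to grid price:
  LCOE = $0.1189/kWh, Grid price = $0.1755/kWh
  Ratio = LCOE / grid_price = 0.1189 / 0.1755 = 0.6775
  Grid parity achieved (ratio <= 1)? yes

0.6775


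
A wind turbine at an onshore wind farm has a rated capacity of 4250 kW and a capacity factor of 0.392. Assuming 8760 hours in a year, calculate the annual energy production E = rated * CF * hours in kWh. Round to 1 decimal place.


Annual energy = rated_kW * capacity_factor * hours_per_year
Given: P_rated = 4250 kW, CF = 0.392, hours = 8760
E = 4250 * 0.392 * 8760
E = 14594160.0 kWh

14594160.0


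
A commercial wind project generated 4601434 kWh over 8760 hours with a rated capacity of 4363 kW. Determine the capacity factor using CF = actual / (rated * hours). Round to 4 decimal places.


Capacity factor = actual output / maximum possible output
Maximum possible = rated * hours = 4363 * 8760 = 38219880 kWh
CF = 4601434 / 38219880
CF = 0.1204

0.1204


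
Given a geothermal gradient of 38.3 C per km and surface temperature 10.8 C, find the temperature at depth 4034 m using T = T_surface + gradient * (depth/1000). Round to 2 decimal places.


Convert depth to km: 4034 / 1000 = 4.034 km
Temperature increase = gradient * depth_km = 38.3 * 4.034 = 154.5 C
Temperature at depth = T_surface + delta_T = 10.8 + 154.5
T = 165.30 C

165.30


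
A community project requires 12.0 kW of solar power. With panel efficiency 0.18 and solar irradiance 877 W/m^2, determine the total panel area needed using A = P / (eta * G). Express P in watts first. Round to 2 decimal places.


Convert target power to watts: P = 12.0 * 1000 = 12000.0 W
Compute denominator: eta * G = 0.18 * 877 = 157.86
Required area A = P / (eta * G) = 12000.0 / 157.86
A = 76.02 m^2

76.02


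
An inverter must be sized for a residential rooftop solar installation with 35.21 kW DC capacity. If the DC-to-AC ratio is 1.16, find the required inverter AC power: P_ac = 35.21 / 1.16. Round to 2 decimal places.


The inverter AC capacity is determined by the DC/AC ratio.
Given: P_dc = 35.21 kW, DC/AC ratio = 1.16
P_ac = P_dc / ratio = 35.21 / 1.16
P_ac = 30.35 kW

30.35


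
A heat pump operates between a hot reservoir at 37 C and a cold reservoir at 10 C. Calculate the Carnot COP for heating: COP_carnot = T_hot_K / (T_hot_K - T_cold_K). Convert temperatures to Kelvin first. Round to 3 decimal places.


Convert to Kelvin:
  T_hot = 37 + 273.15 = 310.15 K
  T_cold = 10 + 273.15 = 283.15 K
Apply Carnot COP formula:
  COP = T_hot_K / (T_hot_K - T_cold_K) = 310.15 / 27.0
  COP = 11.487

11.487


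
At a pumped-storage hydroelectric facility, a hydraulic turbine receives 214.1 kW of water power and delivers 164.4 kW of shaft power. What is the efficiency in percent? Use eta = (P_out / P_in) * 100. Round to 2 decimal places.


Turbine efficiency = (output power / input power) * 100
eta = (164.4 / 214.1) * 100
eta = 76.79%

76.79


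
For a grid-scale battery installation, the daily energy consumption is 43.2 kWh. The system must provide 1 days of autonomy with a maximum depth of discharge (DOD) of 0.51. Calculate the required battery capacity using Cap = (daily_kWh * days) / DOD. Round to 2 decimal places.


Total energy needed = daily * days = 43.2 * 1 = 43.2 kWh
Account for depth of discharge:
  Cap = total_energy / DOD = 43.2 / 0.51
  Cap = 84.71 kWh

84.71


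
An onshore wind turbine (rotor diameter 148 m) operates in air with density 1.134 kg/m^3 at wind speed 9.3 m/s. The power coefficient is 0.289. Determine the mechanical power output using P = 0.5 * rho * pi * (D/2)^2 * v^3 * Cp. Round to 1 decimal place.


Step 1 -- Compute swept area:
  A = pi * (D/2)^2 = pi * (148/2)^2 = 17203.36 m^2
Step 2 -- Apply wind power equation:
  P = 0.5 * rho * A * v^3 * Cp
  v^3 = 9.3^3 = 804.357
  P = 0.5 * 1.134 * 17203.36 * 804.357 * 0.289
  P = 2267477.9 W

2267477.9


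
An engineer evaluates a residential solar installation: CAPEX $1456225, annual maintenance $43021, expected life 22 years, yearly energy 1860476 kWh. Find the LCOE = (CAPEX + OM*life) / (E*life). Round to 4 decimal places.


Total cost = CAPEX + OM * lifetime = 1456225 + 43021 * 22 = 1456225 + 946462 = 2402687
Total generation = annual * lifetime = 1860476 * 22 = 40930472 kWh
LCOE = 2402687 / 40930472
LCOE = 0.0587 $/kWh

0.0587


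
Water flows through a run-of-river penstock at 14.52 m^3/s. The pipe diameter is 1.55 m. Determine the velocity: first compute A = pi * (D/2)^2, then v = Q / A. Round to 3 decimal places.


Compute pipe cross-sectional area:
  A = pi * (D/2)^2 = pi * (1.55/2)^2 = 1.8869 m^2
Calculate velocity:
  v = Q / A = 14.52 / 1.8869
  v = 7.695 m/s

7.695


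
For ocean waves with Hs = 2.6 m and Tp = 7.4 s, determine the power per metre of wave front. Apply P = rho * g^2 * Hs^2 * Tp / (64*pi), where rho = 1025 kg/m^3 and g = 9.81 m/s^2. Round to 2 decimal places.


Apply wave power formula:
  g^2 = 9.81^2 = 96.2361
  Hs^2 = 2.6^2 = 6.76
  Numerator = rho * g^2 * Hs^2 * Tp = 1025 * 96.2361 * 6.76 * 7.4 = 4934467.53
  Denominator = 64 * pi = 201.0619
  P = 4934467.53 / 201.0619 = 24542.03 W/m

24542.03


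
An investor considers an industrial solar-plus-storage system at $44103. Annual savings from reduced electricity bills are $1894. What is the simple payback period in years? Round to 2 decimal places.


Simple payback period = initial cost / annual savings
Payback = 44103 / 1894
Payback = 23.29 years

23.29


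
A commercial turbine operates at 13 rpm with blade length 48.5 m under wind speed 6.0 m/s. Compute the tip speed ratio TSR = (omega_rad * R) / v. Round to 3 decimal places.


Convert rotational speed to rad/s:
  omega = 13 * 2 * pi / 60 = 1.3614 rad/s
Compute tip speed:
  v_tip = omega * R = 1.3614 * 48.5 = 66.026 m/s
Tip speed ratio:
  TSR = v_tip / v_wind = 66.026 / 6.0 = 11.004

11.004


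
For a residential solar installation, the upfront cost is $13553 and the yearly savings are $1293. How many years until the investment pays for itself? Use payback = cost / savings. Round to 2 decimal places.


Simple payback period = initial cost / annual savings
Payback = 13553 / 1293
Payback = 10.48 years

10.48


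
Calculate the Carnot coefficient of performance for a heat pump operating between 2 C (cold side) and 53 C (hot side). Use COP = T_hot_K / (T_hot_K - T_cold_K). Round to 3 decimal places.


Convert to Kelvin:
  T_hot = 53 + 273.15 = 326.15 K
  T_cold = 2 + 273.15 = 275.15 K
Apply Carnot COP formula:
  COP = T_hot_K / (T_hot_K - T_cold_K) = 326.15 / 51.0
  COP = 6.395

6.395


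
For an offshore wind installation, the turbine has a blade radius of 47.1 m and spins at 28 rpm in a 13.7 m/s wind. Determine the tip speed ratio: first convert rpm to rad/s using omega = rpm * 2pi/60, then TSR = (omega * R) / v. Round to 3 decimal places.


Convert rotational speed to rad/s:
  omega = 28 * 2 * pi / 60 = 2.9322 rad/s
Compute tip speed:
  v_tip = omega * R = 2.9322 * 47.1 = 138.104 m/s
Tip speed ratio:
  TSR = v_tip / v_wind = 138.104 / 13.7 = 10.081

10.081


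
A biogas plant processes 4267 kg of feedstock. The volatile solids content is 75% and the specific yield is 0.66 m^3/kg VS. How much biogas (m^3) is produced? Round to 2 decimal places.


Compute volatile solids:
  VS = mass * VS_fraction = 4267 * 0.75 = 3200.25 kg
Calculate biogas volume:
  Biogas = VS * specific_yield = 3200.25 * 0.66
  Biogas = 2112.17 m^3

2112.17


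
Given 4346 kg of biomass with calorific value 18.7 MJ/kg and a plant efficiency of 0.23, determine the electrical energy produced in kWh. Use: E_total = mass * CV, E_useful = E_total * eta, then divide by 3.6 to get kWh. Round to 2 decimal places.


Total energy = mass * CV = 4346 * 18.7 = 81270.2 MJ
Useful energy = total * eta = 81270.2 * 0.23 = 18692.15 MJ
Convert to kWh: 18692.15 / 3.6
Useful energy = 5192.26 kWh

5192.26


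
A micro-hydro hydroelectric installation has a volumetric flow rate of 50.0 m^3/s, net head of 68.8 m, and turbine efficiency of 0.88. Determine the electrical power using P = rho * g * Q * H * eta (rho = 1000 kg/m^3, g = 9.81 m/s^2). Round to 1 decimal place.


Apply the hydropower formula P = rho * g * Q * H * eta
rho * g = 1000 * 9.81 = 9810.0
P = 9810.0 * 50.0 * 68.8 * 0.88
P = 29696832.0 W

29696832.0


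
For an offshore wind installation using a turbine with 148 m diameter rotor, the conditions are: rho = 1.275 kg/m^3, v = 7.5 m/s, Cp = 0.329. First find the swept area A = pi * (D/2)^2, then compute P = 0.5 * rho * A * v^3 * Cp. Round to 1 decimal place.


Step 1 -- Compute swept area:
  A = pi * (D/2)^2 = pi * (148/2)^2 = 17203.36 m^2
Step 2 -- Apply wind power equation:
  P = 0.5 * rho * A * v^3 * Cp
  v^3 = 7.5^3 = 421.875
  P = 0.5 * 1.275 * 17203.36 * 421.875 * 0.329
  P = 1522205.2 W

1522205.2


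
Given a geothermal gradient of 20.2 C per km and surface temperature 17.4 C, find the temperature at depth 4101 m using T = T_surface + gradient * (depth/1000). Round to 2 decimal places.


Convert depth to km: 4101 / 1000 = 4.101 km
Temperature increase = gradient * depth_km = 20.2 * 4.101 = 82.84 C
Temperature at depth = T_surface + delta_T = 17.4 + 82.84
T = 100.24 C

100.24


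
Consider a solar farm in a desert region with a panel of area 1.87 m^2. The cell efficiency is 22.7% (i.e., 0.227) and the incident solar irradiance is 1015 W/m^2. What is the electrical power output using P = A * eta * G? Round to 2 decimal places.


Use the solar power formula P = A * eta * G.
Given: A = 1.87 m^2, eta = 0.227, G = 1015 W/m^2
P = 1.87 * 0.227 * 1015
P = 430.86 W

430.86


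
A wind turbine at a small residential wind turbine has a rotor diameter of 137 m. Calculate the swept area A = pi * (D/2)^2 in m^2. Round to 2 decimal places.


Compute the rotor radius:
  r = D / 2 = 137 / 2 = 68.5 m
Calculate swept area:
  A = pi * r^2 = pi * 68.5^2
  A = 14741.14 m^2

14741.14


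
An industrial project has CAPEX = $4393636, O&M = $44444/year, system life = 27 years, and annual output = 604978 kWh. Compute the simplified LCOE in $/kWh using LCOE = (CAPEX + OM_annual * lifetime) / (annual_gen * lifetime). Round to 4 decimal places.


Total cost = CAPEX + OM * lifetime = 4393636 + 44444 * 27 = 4393636 + 1199988 = 5593624
Total generation = annual * lifetime = 604978 * 27 = 16334406 kWh
LCOE = 5593624 / 16334406
LCOE = 0.3424 $/kWh

0.3424


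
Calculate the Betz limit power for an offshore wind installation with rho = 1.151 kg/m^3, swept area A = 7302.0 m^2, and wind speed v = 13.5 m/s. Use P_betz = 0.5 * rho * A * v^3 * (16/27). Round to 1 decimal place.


The Betz coefficient Cp_max = 16/27 = 0.5926
v^3 = 13.5^3 = 2460.375
P_betz = 0.5 * rho * A * v^3 * Cp_max
P_betz = 0.5 * 1.151 * 7302.0 * 2460.375 * 0.5926
P_betz = 6126954.9 W

6126954.9


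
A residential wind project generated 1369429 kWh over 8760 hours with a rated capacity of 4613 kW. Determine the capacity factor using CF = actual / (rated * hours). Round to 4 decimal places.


Capacity factor = actual output / maximum possible output
Maximum possible = rated * hours = 4613 * 8760 = 40409880 kWh
CF = 1369429 / 40409880
CF = 0.0339

0.0339


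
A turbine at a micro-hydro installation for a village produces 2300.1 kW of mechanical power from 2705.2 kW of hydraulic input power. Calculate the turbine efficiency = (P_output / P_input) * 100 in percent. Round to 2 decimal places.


Turbine efficiency = (output power / input power) * 100
eta = (2300.1 / 2705.2) * 100
eta = 85.03%

85.03


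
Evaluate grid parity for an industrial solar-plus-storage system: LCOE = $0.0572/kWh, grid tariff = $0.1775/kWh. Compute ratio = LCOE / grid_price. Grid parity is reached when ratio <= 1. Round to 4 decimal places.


Compare LCOE to grid price:
  LCOE = $0.0572/kWh, Grid price = $0.1775/kWh
  Ratio = LCOE / grid_price = 0.0572 / 0.1775 = 0.3223
  Grid parity achieved (ratio <= 1)? yes

0.3223


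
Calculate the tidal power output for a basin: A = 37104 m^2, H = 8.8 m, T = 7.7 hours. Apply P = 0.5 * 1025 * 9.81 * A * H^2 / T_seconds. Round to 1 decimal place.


Convert period to seconds: T = 7.7 * 3600 = 27720.0 s
H^2 = 8.8^2 = 77.44
P = 0.5 * rho * g * A * H^2 / T
P = 0.5 * 1025 * 9.81 * 37104 * 77.44 / 27720.0
P = 521141.6 W

521141.6


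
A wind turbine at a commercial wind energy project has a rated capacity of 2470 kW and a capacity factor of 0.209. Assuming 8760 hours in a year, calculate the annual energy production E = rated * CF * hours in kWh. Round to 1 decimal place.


Annual energy = rated_kW * capacity_factor * hours_per_year
Given: P_rated = 2470 kW, CF = 0.209, hours = 8760
E = 2470 * 0.209 * 8760
E = 4522174.8 kWh

4522174.8


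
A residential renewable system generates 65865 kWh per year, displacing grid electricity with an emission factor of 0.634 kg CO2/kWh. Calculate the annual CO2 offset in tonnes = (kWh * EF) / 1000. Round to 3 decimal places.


CO2 offset in kg = generation * emission_factor
CO2 offset = 65865 * 0.634 = 41758.41 kg
Convert to tonnes:
  CO2 offset = 41758.41 / 1000 = 41.758 tonnes

41.758


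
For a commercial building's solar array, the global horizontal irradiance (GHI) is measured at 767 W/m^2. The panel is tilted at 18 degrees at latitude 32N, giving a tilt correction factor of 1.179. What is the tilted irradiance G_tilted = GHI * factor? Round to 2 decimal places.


Identify the given values:
  GHI = 767 W/m^2, tilt correction factor = 1.179
Apply the formula G_tilted = GHI * factor:
  G_tilted = 767 * 1.179
  G_tilted = 904.29 W/m^2

904.29


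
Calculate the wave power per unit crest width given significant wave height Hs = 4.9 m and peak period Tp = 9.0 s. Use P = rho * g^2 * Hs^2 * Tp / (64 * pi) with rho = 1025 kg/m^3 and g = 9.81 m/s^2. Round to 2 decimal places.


Apply wave power formula:
  g^2 = 9.81^2 = 96.2361
  Hs^2 = 4.9^2 = 24.01
  Numerator = rho * g^2 * Hs^2 * Tp = 1025 * 96.2361 * 24.01 * 9.0 = 21315550.32
  Denominator = 64 * pi = 201.0619
  P = 21315550.32 / 201.0619 = 106014.85 W/m

106014.85


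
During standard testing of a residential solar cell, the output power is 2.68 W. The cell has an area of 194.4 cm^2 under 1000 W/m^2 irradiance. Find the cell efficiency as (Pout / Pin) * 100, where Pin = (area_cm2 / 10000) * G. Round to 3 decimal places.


First compute the input power:
  Pin = area_cm2 / 10000 * G = 194.4 / 10000 * 1000 = 19.44 W
Then compute efficiency:
  Efficiency = (Pout / Pin) * 100 = (2.68 / 19.44) * 100
  Efficiency = 13.786%

13.786


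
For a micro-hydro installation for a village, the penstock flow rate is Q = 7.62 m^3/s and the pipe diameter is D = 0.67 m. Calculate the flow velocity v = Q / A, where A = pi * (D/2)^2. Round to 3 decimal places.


Compute pipe cross-sectional area:
  A = pi * (D/2)^2 = pi * (0.67/2)^2 = 0.3526 m^2
Calculate velocity:
  v = Q / A = 7.62 / 0.3526
  v = 21.613 m/s

21.613


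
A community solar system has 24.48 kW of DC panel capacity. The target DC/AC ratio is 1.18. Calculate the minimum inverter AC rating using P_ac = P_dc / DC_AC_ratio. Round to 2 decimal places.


The inverter AC capacity is determined by the DC/AC ratio.
Given: P_dc = 24.48 kW, DC/AC ratio = 1.18
P_ac = P_dc / ratio = 24.48 / 1.18
P_ac = 20.75 kW

20.75


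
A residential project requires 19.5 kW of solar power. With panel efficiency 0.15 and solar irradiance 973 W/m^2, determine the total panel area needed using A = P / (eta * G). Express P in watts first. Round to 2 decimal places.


Convert target power to watts: P = 19.5 * 1000 = 19500.0 W
Compute denominator: eta * G = 0.15 * 973 = 145.95
Required area A = P / (eta * G) = 19500.0 / 145.95
A = 133.61 m^2

133.61


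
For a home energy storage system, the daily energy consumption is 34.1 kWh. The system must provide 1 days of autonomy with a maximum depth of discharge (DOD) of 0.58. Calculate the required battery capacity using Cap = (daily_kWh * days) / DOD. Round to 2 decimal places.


Total energy needed = daily * days = 34.1 * 1 = 34.1 kWh
Account for depth of discharge:
  Cap = total_energy / DOD = 34.1 / 0.58
  Cap = 58.79 kWh

58.79


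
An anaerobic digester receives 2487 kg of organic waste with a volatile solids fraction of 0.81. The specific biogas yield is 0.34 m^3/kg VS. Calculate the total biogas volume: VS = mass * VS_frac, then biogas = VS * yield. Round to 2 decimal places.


Compute volatile solids:
  VS = mass * VS_fraction = 2487 * 0.81 = 2014.47 kg
Calculate biogas volume:
  Biogas = VS * specific_yield = 2014.47 * 0.34
  Biogas = 684.92 m^3

684.92


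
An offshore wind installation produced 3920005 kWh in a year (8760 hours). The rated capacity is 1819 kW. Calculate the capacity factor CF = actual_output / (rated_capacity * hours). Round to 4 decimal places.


Capacity factor = actual output / maximum possible output
Maximum possible = rated * hours = 1819 * 8760 = 15934440 kWh
CF = 3920005 / 15934440
CF = 0.2460

0.2460


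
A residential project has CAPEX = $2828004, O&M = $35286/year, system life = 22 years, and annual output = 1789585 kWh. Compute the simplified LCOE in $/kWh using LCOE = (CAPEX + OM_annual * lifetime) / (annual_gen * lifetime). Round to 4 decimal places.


Total cost = CAPEX + OM * lifetime = 2828004 + 35286 * 22 = 2828004 + 776292 = 3604296
Total generation = annual * lifetime = 1789585 * 22 = 39370870 kWh
LCOE = 3604296 / 39370870
LCOE = 0.0915 $/kWh

0.0915


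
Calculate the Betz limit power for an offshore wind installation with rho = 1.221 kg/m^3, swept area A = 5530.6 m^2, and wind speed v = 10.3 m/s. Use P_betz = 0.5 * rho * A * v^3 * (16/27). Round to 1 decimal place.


The Betz coefficient Cp_max = 16/27 = 0.5926
v^3 = 10.3^3 = 1092.727
P_betz = 0.5 * rho * A * v^3 * Cp_max
P_betz = 0.5 * 1.221 * 5530.6 * 1092.727 * 0.5926
P_betz = 2186380.8 W

2186380.8


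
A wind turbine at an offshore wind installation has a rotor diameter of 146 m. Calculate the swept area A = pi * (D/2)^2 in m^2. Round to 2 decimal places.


Compute the rotor radius:
  r = D / 2 = 146 / 2 = 73.0 m
Calculate swept area:
  A = pi * r^2 = pi * 73.0^2
  A = 16741.55 m^2

16741.55


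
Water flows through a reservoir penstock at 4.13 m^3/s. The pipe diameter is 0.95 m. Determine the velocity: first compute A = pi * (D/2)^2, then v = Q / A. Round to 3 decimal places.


Compute pipe cross-sectional area:
  A = pi * (D/2)^2 = pi * (0.95/2)^2 = 0.7088 m^2
Calculate velocity:
  v = Q / A = 4.13 / 0.7088
  v = 5.827 m/s

5.827


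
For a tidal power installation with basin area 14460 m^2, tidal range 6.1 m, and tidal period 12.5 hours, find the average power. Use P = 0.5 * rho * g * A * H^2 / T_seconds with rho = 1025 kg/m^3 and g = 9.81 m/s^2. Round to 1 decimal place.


Convert period to seconds: T = 12.5 * 3600 = 45000.0 s
H^2 = 6.1^2 = 37.21
P = 0.5 * rho * g * A * H^2 / T
P = 0.5 * 1025 * 9.81 * 14460 * 37.21 / 45000.0
P = 60114.4 W

60114.4


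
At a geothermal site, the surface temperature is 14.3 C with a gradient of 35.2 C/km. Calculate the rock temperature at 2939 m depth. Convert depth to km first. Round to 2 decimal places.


Convert depth to km: 2939 / 1000 = 2.939 km
Temperature increase = gradient * depth_km = 35.2 * 2.939 = 103.45 C
Temperature at depth = T_surface + delta_T = 14.3 + 103.45
T = 117.75 C

117.75


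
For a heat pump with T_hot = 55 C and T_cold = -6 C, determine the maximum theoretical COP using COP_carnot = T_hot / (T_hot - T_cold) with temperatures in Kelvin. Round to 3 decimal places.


Convert to Kelvin:
  T_hot = 55 + 273.15 = 328.15 K
  T_cold = -6 + 273.15 = 267.15 K
Apply Carnot COP formula:
  COP = T_hot_K / (T_hot_K - T_cold_K) = 328.15 / 61.0
  COP = 5.380

5.380


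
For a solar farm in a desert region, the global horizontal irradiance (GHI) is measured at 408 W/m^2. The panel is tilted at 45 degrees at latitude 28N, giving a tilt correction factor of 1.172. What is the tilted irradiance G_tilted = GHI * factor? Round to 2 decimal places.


Identify the given values:
  GHI = 408 W/m^2, tilt correction factor = 1.172
Apply the formula G_tilted = GHI * factor:
  G_tilted = 408 * 1.172
  G_tilted = 478.18 W/m^2

478.18


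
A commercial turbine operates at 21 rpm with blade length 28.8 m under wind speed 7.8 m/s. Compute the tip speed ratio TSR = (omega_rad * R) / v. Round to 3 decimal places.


Convert rotational speed to rad/s:
  omega = 21 * 2 * pi / 60 = 2.1991 rad/s
Compute tip speed:
  v_tip = omega * R = 2.1991 * 28.8 = 63.335 m/s
Tip speed ratio:
  TSR = v_tip / v_wind = 63.335 / 7.8 = 8.120

8.120


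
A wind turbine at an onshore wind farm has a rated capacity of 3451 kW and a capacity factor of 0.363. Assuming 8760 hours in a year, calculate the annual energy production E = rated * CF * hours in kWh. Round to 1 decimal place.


Annual energy = rated_kW * capacity_factor * hours_per_year
Given: P_rated = 3451 kW, CF = 0.363, hours = 8760
E = 3451 * 0.363 * 8760
E = 10973765.9 kWh

10973765.9


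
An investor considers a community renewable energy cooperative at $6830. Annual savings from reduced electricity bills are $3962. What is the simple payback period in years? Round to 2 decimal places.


Simple payback period = initial cost / annual savings
Payback = 6830 / 3962
Payback = 1.72 years

1.72


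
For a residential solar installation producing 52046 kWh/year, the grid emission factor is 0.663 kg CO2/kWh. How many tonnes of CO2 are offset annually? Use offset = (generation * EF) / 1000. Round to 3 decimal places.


CO2 offset in kg = generation * emission_factor
CO2 offset = 52046 * 0.663 = 34506.5 kg
Convert to tonnes:
  CO2 offset = 34506.5 / 1000 = 34.506 tonnes

34.506


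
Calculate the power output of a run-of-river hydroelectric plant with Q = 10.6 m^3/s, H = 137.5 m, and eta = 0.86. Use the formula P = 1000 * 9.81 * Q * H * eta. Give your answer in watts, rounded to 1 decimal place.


Apply the hydropower formula P = rho * g * Q * H * eta
rho * g = 1000 * 9.81 = 9810.0
P = 9810.0 * 10.6 * 137.5 * 0.86
P = 12296344.5 W

12296344.5


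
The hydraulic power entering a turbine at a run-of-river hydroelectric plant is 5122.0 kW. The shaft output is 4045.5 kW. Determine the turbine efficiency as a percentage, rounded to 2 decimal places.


Turbine efficiency = (output power / input power) * 100
eta = (4045.5 / 5122.0) * 100
eta = 78.98%

78.98


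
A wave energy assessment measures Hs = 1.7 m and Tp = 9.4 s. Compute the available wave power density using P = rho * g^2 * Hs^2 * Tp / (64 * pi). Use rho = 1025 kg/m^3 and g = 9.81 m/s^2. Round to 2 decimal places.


Apply wave power formula:
  g^2 = 9.81^2 = 96.2361
  Hs^2 = 1.7^2 = 2.89
  Numerator = rho * g^2 * Hs^2 * Tp = 1025 * 96.2361 * 2.89 * 9.4 = 2679708.64
  Denominator = 64 * pi = 201.0619
  P = 2679708.64 / 201.0619 = 13327.78 W/m

13327.78


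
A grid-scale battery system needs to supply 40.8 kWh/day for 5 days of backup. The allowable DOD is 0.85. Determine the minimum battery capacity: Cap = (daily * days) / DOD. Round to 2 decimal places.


Total energy needed = daily * days = 40.8 * 5 = 204.0 kWh
Account for depth of discharge:
  Cap = total_energy / DOD = 204.0 / 0.85
  Cap = 240.00 kWh

240.00


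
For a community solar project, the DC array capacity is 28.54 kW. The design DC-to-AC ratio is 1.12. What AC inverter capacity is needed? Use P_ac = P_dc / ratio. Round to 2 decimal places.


The inverter AC capacity is determined by the DC/AC ratio.
Given: P_dc = 28.54 kW, DC/AC ratio = 1.12
P_ac = P_dc / ratio = 28.54 / 1.12
P_ac = 25.48 kW

25.48


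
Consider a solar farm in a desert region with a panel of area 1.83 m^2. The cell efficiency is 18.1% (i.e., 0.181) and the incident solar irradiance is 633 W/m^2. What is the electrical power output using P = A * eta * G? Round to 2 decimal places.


Use the solar power formula P = A * eta * G.
Given: A = 1.83 m^2, eta = 0.181, G = 633 W/m^2
P = 1.83 * 0.181 * 633
P = 209.67 W

209.67


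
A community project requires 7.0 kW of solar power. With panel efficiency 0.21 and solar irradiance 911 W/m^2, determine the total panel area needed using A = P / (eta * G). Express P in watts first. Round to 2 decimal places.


Convert target power to watts: P = 7.0 * 1000 = 7000.0 W
Compute denominator: eta * G = 0.21 * 911 = 191.31
Required area A = P / (eta * G) = 7000.0 / 191.31
A = 36.59 m^2

36.59


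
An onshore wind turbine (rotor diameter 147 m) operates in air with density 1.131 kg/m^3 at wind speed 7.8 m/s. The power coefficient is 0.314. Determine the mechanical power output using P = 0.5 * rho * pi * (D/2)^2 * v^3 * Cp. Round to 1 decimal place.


Step 1 -- Compute swept area:
  A = pi * (D/2)^2 = pi * (147/2)^2 = 16971.67 m^2
Step 2 -- Apply wind power equation:
  P = 0.5 * rho * A * v^3 * Cp
  v^3 = 7.8^3 = 474.552
  P = 0.5 * 1.131 * 16971.67 * 474.552 * 0.314
  P = 1430113.9 W

1430113.9


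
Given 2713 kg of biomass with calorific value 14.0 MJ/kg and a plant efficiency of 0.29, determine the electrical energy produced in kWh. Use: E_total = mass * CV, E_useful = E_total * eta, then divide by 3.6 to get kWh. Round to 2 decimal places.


Total energy = mass * CV = 2713 * 14.0 = 37982.0 MJ
Useful energy = total * eta = 37982.0 * 0.29 = 11014.78 MJ
Convert to kWh: 11014.78 / 3.6
Useful energy = 3059.66 kWh

3059.66


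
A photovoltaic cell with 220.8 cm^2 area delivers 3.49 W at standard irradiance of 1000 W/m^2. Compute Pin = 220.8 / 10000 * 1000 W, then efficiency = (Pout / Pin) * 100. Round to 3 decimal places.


First compute the input power:
  Pin = area_cm2 / 10000 * G = 220.8 / 10000 * 1000 = 22.08 W
Then compute efficiency:
  Efficiency = (Pout / Pin) * 100 = (3.49 / 22.08) * 100
  Efficiency = 15.806%

15.806


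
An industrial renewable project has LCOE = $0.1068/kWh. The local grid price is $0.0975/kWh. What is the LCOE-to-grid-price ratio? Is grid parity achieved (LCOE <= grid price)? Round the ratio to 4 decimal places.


Compare LCOE to grid price:
  LCOE = $0.1068/kWh, Grid price = $0.0975/kWh
  Ratio = LCOE / grid_price = 0.1068 / 0.0975 = 1.0954
  Grid parity achieved (ratio <= 1)? no

1.0954


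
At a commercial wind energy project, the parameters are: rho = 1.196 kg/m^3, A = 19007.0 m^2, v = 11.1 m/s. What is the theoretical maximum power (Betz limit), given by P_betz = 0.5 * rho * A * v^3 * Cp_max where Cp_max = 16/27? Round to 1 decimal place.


The Betz coefficient Cp_max = 16/27 = 0.5926
v^3 = 11.1^3 = 1367.631
P_betz = 0.5 * rho * A * v^3 * Cp_max
P_betz = 0.5 * 1.196 * 19007.0 * 1367.631 * 0.5926
P_betz = 9211702.7 W

9211702.7


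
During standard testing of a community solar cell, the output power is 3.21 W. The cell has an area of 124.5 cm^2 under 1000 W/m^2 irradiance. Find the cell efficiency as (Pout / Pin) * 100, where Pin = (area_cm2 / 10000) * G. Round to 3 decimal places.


First compute the input power:
  Pin = area_cm2 / 10000 * G = 124.5 / 10000 * 1000 = 12.45 W
Then compute efficiency:
  Efficiency = (Pout / Pin) * 100 = (3.21 / 12.45) * 100
  Efficiency = 25.783%

25.783


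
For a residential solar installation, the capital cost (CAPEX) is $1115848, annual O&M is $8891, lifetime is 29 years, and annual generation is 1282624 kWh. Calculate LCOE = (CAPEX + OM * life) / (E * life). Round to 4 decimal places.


Total cost = CAPEX + OM * lifetime = 1115848 + 8891 * 29 = 1115848 + 257839 = 1373687
Total generation = annual * lifetime = 1282624 * 29 = 37196096 kWh
LCOE = 1373687 / 37196096
LCOE = 0.0369 $/kWh

0.0369


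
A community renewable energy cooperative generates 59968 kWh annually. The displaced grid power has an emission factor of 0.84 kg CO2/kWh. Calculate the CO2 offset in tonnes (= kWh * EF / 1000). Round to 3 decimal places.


CO2 offset in kg = generation * emission_factor
CO2 offset = 59968 * 0.84 = 50373.12 kg
Convert to tonnes:
  CO2 offset = 50373.12 / 1000 = 50.373 tonnes

50.373


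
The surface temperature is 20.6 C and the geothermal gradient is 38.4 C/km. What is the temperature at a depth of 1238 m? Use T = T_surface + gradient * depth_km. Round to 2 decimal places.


Convert depth to km: 1238 / 1000 = 1.238 km
Temperature increase = gradient * depth_km = 38.4 * 1.238 = 47.54 C
Temperature at depth = T_surface + delta_T = 20.6 + 47.54
T = 68.14 C

68.14


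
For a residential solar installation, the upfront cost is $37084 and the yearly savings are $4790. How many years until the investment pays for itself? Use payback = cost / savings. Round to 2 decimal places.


Simple payback period = initial cost / annual savings
Payback = 37084 / 4790
Payback = 7.74 years

7.74


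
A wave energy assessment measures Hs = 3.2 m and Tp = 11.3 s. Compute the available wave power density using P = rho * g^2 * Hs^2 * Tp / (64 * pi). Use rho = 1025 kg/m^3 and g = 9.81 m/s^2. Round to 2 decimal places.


Apply wave power formula:
  g^2 = 9.81^2 = 96.2361
  Hs^2 = 3.2^2 = 10.24
  Numerator = rho * g^2 * Hs^2 * Tp = 1025 * 96.2361 * 10.24 * 11.3 = 11414063.39
  Denominator = 64 * pi = 201.0619
  P = 11414063.39 / 201.0619 = 56768.89 W/m

56768.89


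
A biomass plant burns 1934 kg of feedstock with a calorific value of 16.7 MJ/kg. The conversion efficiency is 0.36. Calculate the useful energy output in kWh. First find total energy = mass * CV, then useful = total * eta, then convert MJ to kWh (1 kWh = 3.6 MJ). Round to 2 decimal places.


Total energy = mass * CV = 1934 * 16.7 = 32297.8 MJ
Useful energy = total * eta = 32297.8 * 0.36 = 11627.21 MJ
Convert to kWh: 11627.21 / 3.6
Useful energy = 3229.78 kWh

3229.78


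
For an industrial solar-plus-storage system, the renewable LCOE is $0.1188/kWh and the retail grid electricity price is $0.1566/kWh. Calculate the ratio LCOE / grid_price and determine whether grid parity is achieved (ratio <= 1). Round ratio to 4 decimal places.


Compare LCOE to grid price:
  LCOE = $0.1188/kWh, Grid price = $0.1566/kWh
  Ratio = LCOE / grid_price = 0.1188 / 0.1566 = 0.7586
  Grid parity achieved (ratio <= 1)? yes

0.7586


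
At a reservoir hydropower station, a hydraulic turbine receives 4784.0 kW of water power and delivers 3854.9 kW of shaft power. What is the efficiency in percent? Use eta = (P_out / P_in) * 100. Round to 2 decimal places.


Turbine efficiency = (output power / input power) * 100
eta = (3854.9 / 4784.0) * 100
eta = 80.58%

80.58


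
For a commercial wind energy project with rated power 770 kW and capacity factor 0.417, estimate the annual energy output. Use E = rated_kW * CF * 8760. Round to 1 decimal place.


Annual energy = rated_kW * capacity_factor * hours_per_year
Given: P_rated = 770 kW, CF = 0.417, hours = 8760
E = 770 * 0.417 * 8760
E = 2812748.4 kWh

2812748.4


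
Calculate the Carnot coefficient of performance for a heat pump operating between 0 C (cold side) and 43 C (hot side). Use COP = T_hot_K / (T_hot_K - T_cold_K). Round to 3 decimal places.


Convert to Kelvin:
  T_hot = 43 + 273.15 = 316.15 K
  T_cold = 0 + 273.15 = 273.15 K
Apply Carnot COP formula:
  COP = T_hot_K / (T_hot_K - T_cold_K) = 316.15 / 43.0
  COP = 7.352

7.352


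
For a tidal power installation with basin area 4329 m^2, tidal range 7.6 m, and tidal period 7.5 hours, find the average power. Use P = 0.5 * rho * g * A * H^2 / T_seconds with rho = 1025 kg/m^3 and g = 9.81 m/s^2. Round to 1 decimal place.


Convert period to seconds: T = 7.5 * 3600 = 27000.0 s
H^2 = 7.6^2 = 57.76
P = 0.5 * rho * g * A * H^2 / T
P = 0.5 * 1025 * 9.81 * 4329 * 57.76 / 27000.0
P = 46560.1 W

46560.1


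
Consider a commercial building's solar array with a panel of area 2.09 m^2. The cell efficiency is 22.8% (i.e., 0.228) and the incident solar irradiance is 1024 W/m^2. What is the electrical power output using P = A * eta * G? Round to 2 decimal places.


Use the solar power formula P = A * eta * G.
Given: A = 2.09 m^2, eta = 0.228, G = 1024 W/m^2
P = 2.09 * 0.228 * 1024
P = 487.96 W

487.96


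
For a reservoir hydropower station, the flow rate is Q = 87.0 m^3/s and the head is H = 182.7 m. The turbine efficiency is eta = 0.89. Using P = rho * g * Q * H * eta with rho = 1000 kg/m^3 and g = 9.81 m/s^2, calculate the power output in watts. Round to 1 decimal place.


Apply the hydropower formula P = rho * g * Q * H * eta
rho * g = 1000 * 9.81 = 9810.0
P = 9810.0 * 87.0 * 182.7 * 0.89
P = 138776782.4 W

138776782.4


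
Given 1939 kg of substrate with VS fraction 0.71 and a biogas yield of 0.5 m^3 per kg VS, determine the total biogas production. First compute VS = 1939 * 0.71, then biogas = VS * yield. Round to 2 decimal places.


Compute volatile solids:
  VS = mass * VS_fraction = 1939 * 0.71 = 1376.69 kg
Calculate biogas volume:
  Biogas = VS * specific_yield = 1376.69 * 0.5
  Biogas = 688.35 m^3

688.35


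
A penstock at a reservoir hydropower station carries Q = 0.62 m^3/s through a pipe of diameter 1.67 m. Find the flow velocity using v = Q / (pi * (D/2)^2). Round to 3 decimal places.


Compute pipe cross-sectional area:
  A = pi * (D/2)^2 = pi * (1.67/2)^2 = 2.1904 m^2
Calculate velocity:
  v = Q / A = 0.62 / 2.1904
  v = 0.283 m/s

0.283


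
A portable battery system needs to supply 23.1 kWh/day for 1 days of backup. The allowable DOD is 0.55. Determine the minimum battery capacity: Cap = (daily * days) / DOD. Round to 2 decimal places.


Total energy needed = daily * days = 23.1 * 1 = 23.1 kWh
Account for depth of discharge:
  Cap = total_energy / DOD = 23.1 / 0.55
  Cap = 42.00 kWh

42.00


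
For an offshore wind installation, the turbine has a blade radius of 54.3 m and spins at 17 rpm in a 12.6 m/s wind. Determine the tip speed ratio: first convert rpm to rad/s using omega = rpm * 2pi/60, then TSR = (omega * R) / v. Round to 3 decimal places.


Convert rotational speed to rad/s:
  omega = 17 * 2 * pi / 60 = 1.7802 rad/s
Compute tip speed:
  v_tip = omega * R = 1.7802 * 54.3 = 96.667 m/s
Tip speed ratio:
  TSR = v_tip / v_wind = 96.667 / 12.6 = 7.672

7.672


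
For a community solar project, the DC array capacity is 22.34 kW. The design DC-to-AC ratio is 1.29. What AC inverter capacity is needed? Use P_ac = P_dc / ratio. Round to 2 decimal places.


The inverter AC capacity is determined by the DC/AC ratio.
Given: P_dc = 22.34 kW, DC/AC ratio = 1.29
P_ac = P_dc / ratio = 22.34 / 1.29
P_ac = 17.32 kW

17.32


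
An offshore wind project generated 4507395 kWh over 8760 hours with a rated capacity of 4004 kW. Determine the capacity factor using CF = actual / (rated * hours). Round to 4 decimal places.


Capacity factor = actual output / maximum possible output
Maximum possible = rated * hours = 4004 * 8760 = 35075040 kWh
CF = 4507395 / 35075040
CF = 0.1285

0.1285


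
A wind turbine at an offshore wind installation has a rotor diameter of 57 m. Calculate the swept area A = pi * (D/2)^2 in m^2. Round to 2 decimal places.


Compute the rotor radius:
  r = D / 2 = 57 / 2 = 28.5 m
Calculate swept area:
  A = pi * r^2 = pi * 28.5^2
  A = 2551.76 m^2

2551.76


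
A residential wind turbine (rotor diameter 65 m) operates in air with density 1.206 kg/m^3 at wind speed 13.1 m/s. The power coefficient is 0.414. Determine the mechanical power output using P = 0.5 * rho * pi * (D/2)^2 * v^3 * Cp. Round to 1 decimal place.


Step 1 -- Compute swept area:
  A = pi * (D/2)^2 = pi * (65/2)^2 = 3318.31 m^2
Step 2 -- Apply wind power equation:
  P = 0.5 * rho * A * v^3 * Cp
  v^3 = 13.1^3 = 2248.091
  P = 0.5 * 1.206 * 3318.31 * 2248.091 * 0.414
  P = 1862293.5 W

1862293.5
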